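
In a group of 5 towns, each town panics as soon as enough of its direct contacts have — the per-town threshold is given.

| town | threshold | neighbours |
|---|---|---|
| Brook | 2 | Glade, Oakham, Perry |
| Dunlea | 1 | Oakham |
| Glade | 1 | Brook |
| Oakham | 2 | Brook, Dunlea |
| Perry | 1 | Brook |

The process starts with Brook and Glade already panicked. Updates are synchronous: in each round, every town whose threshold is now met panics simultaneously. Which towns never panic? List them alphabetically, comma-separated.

Dunlea, Oakham

Round 1 — Brook, Glade panic (initial).
Round 2 — checking thresholds:
  Oakham: 1 of 2 neighbours < 2, holds.
  Perry: 1 of 1 neighbours ≥ 1, panics.
Round 3 — no new panics; cascade stops.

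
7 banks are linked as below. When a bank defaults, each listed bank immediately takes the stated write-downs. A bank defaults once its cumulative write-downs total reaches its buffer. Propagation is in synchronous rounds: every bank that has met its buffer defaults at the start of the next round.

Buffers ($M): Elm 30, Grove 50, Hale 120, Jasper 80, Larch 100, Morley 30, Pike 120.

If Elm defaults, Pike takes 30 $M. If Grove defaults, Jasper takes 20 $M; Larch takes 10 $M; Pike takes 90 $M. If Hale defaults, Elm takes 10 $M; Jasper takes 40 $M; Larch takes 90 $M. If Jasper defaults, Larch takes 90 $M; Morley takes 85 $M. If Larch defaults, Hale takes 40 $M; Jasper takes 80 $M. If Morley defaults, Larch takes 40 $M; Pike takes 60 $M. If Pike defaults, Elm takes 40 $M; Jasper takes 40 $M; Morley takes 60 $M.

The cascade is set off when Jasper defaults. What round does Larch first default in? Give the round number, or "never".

3

Round 1 — Jasper defaults (initial).
  Larch: +90 → 90 < 100
  Morley: +85 → 85 ≥ 30
Round 2 — Morley defaults.
  Larch: +40 → 130 ≥ 100
  Pike: +60 → 60 < 120
Round 3 — Larch defaults.
  Hale: +40 → 40 < 120
No further defaults.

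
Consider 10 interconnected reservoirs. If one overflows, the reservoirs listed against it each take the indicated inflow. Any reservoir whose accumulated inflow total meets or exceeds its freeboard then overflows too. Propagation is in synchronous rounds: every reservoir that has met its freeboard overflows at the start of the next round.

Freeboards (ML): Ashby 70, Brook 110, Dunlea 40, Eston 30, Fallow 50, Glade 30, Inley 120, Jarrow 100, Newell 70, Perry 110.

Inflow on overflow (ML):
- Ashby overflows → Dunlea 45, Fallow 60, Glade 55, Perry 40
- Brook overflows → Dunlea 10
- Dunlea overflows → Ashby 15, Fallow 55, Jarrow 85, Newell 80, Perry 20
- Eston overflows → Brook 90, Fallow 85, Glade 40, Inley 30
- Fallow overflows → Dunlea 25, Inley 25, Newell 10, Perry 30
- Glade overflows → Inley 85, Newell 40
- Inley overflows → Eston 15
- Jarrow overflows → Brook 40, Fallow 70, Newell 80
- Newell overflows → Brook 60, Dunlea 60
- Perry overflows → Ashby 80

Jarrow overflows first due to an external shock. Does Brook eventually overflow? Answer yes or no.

no

Round 1 — Jarrow overflows (initial).
  Brook: +40 → 40 < 110
  Fallow: +70 → 70 ≥ 50
  Newell: +80 → 80 ≥ 70
Round 2 — Fallow, Newell overflow.
  Brook: +60 → 100 < 110
  Dunlea: +25+60 → 85 ≥ 40
  Inley: +25 → 25 < 120
  Perry: +30 → 30 < 110
Round 3 — Dunlea overflows.
  Ashby: +15 → 15 < 70
  Perry: +20 → 50 < 110
No further overflows.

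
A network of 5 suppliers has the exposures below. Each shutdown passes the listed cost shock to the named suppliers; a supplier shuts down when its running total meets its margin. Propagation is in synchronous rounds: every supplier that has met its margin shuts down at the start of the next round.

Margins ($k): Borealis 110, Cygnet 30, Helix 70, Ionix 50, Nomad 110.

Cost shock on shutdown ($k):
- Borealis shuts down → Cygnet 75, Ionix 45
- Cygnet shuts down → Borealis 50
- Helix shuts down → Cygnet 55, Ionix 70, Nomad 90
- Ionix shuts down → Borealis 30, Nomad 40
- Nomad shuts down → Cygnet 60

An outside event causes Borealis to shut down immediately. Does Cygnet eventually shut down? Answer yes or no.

Round 1 — Borealis shuts down (initial).
  Cygnet: +75 → 75 ≥ 30
  Ionix: +45 → 45 < 50
Round 2 — Cygnet shuts down.
No further shutdowns.

yes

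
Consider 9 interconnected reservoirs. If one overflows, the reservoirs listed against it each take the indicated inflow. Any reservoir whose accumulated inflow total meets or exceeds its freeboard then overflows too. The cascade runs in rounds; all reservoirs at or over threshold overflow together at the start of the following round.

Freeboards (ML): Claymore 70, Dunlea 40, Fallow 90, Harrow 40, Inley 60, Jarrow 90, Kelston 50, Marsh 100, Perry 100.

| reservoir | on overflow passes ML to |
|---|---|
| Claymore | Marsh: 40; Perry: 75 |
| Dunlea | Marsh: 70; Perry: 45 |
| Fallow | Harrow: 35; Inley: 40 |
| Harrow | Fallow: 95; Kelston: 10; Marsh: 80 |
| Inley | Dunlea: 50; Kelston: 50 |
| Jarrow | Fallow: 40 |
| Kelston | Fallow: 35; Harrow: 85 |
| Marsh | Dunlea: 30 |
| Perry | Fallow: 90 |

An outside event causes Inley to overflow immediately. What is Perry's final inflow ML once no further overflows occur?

45

Round 1 — Inley overflows (initial).
  Dunlea: +50 → 50 ≥ 40
  Kelston: +50 → 50 ≥ 50
Round 2 — Dunlea, Kelston overflow.
  Fallow: +35 → 35 < 90
  Harrow: +85 → 85 ≥ 40
  Marsh: +70 → 70 < 100
  Perry: +45 → 45 < 100
Round 3 — Harrow overflows.
  Fallow: +95 → 130 ≥ 90
  Marsh: +80 → 150 ≥ 100
Round 4 — Fallow, Marsh overflow.
No further overflows.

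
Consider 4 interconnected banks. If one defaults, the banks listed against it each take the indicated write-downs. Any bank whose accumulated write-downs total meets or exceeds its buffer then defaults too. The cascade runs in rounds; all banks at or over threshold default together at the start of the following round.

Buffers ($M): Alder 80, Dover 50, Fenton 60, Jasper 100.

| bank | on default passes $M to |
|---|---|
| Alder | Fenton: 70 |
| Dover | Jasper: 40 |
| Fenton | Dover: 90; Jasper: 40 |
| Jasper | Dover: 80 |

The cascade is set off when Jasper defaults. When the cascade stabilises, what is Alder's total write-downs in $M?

Round 1 — Jasper defaults (initial).
  Dover: +80 → 80 ≥ 50
Round 2 — Dover defaults.
No further defaults.

0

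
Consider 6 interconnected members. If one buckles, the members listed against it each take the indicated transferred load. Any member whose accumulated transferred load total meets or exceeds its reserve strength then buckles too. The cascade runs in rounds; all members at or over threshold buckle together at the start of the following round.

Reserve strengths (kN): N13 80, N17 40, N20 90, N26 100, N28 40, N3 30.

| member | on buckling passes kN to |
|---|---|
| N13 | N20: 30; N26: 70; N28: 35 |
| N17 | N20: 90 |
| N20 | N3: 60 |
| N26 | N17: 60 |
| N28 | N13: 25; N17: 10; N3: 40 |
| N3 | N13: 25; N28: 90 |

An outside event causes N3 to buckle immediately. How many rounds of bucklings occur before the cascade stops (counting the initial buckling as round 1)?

2

Round 1 — N3 buckles (initial).
  N13: +25 → 25 < 80
  N28: +90 → 90 ≥ 40
Round 2 — N28 buckles.
  N13: +25 → 50 < 80
  N17: +10 → 10 < 40
No further bucklings.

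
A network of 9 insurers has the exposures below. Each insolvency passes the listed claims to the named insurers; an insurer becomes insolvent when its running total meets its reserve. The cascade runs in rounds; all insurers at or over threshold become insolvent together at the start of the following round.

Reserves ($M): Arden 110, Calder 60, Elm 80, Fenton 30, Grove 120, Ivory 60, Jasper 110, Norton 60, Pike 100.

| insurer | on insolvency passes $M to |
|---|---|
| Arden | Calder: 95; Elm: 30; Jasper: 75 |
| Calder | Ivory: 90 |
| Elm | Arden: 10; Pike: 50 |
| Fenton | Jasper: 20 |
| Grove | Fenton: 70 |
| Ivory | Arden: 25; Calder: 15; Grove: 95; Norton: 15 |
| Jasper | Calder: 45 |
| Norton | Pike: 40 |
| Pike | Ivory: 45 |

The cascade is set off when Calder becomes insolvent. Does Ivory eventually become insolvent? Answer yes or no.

yes

Round 1 — Calder becomes insolvent (initial).
  Ivory: +90 → 90 ≥ 60
Round 2 — Ivory becomes insolvent.
  Arden: +25 → 25 < 110
  Grove: +95 → 95 < 120
  Norton: +15 → 15 < 60
No further insolvencies.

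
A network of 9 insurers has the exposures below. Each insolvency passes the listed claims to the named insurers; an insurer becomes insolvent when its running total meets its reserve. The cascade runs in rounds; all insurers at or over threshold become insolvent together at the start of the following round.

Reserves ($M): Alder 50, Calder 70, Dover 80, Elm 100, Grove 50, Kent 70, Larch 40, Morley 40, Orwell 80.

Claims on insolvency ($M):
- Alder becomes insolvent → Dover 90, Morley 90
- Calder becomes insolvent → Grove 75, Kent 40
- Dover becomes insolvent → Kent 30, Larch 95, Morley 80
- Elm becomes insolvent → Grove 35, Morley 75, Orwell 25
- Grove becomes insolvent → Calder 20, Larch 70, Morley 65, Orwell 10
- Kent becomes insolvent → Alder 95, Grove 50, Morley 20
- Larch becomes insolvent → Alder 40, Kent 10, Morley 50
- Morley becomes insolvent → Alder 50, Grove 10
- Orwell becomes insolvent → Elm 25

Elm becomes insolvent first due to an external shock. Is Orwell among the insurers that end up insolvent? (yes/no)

no

Round 1 — Elm becomes insolvent (initial).
  Grove: +35 → 35 < 50
  Morley: +75 → 75 ≥ 40
  Orwell: +25 → 25 < 80
Round 2 — Morley becomes insolvent.
  Alder: +50 → 50 ≥ 50
  Grove: +10 → 45 < 50
Round 3 — Alder becomes insolvent.
  Dover: +90 → 90 ≥ 80
Round 4 — Dover becomes insolvent.
  Kent: +30 → 30 < 70
  Larch: +95 → 95 ≥ 40
Round 5 — Larch becomes insolvent.
  Kent: +10 → 40 < 70
No further insolvencies.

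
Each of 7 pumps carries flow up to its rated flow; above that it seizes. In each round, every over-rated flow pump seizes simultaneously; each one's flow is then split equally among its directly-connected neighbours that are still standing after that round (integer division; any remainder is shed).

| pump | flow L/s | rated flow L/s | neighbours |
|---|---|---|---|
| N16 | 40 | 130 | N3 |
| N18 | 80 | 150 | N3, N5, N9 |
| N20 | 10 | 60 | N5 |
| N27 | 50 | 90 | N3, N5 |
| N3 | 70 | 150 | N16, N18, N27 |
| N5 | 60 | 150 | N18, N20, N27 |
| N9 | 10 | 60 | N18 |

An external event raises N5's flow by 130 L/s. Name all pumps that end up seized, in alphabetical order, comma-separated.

Round 1 — N5 at 190 > 150. N5 seizes.
  N5 sheds 190 L/s to N18, N20, N27: 63 each (1 lost).
    N18: 80+63 = 143 ≤ 150
    N20: 10+63 = 73 > 60
    N27: 50+63 = 113 > 90
Round 2 — N20, N27 seize.
  N20 sheds 73 L/s: no online neighbours, lost.
  N27 sheds 113 L/s to N3: 113 each.
    N3: 70+113 = 183 > 150
Round 3 — N3 seizes.
  N3 sheds 183 L/s to N16, N18: 91 each (1 lost).
    N16: 40+91 = 131 > 130
    N18: 143+91 = 234 > 150
Round 4 — N16, N18 seize.
  N16 sheds 131 L/s: no online neighbours, lost.
  N18 sheds 234 L/s to N9: 234 each.
    N9: 10+234 = 244 > 60
Round 5 — N9 seizes.
  N9 sheds 244 L/s: no online neighbours, lost.
No further seizures.

N16, N18, N20, N27, N3, N5, N9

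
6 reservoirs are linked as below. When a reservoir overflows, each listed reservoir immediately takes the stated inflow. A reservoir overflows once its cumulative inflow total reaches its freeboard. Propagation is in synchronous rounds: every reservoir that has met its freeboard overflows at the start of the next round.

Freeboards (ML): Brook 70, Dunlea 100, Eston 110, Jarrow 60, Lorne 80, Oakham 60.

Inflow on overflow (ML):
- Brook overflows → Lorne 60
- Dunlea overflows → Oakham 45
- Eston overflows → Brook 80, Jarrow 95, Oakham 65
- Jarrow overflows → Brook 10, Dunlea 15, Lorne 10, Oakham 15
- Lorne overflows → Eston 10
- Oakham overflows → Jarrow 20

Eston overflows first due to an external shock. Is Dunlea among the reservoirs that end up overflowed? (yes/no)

Round 1 — Eston overflows (initial).
  Brook: +80 → 80 ≥ 70
  Jarrow: +95 → 95 ≥ 60
  Oakham: +65 → 65 ≥ 60
Round 2 — Brook, Jarrow, Oakham overflow.
  Dunlea: +15 → 15 < 100
  Lorne: +60+10 → 70 < 80
No further overflows.

no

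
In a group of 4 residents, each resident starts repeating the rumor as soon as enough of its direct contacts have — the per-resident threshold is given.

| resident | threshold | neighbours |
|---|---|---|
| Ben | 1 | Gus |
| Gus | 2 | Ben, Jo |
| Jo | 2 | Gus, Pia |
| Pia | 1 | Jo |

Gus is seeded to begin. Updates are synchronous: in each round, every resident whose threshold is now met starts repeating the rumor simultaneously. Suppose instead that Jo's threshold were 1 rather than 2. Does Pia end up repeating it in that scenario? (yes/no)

yes

With Jo's threshold at 1:
Round 1 — Gus starts repeating the rumor (initial).
Round 2 — checking thresholds:
  Ben: 1 of 1 neighbours ≥ 1, starts repeating the rumor.
  Jo: 1 of 2 neighbours ≥ 1, starts repeating the rumor.
Round 3 — checking thresholds:
  Pia: 1 of 1 neighbours ≥ 1, starts repeating the rumor.
Round 4 — no new spreads; cascade stops.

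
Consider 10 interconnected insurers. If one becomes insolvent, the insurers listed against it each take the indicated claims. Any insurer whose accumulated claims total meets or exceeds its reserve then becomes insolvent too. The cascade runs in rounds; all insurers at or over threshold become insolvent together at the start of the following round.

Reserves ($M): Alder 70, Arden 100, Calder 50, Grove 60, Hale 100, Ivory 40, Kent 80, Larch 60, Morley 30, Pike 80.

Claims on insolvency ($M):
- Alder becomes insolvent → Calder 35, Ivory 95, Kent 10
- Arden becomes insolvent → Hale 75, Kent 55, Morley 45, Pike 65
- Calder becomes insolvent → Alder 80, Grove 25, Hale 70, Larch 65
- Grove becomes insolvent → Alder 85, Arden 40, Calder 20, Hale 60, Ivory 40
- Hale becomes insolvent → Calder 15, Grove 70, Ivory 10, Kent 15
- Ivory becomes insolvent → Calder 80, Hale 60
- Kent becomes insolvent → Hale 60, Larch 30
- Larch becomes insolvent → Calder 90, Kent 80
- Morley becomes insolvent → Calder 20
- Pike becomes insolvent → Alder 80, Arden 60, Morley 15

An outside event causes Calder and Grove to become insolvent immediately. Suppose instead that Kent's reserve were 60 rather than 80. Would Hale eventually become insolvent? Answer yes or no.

With Kent's reserve at 60:
Round 1 — Calder, Grove become insolvent (initial).
  Alder: +80+85 → 165 ≥ 70
  Arden: +40 → 40 < 100
  Hale: +70+60 → 130 ≥ 100
  Ivory: +40 → 40 ≥ 40
  Larch: +65 → 65 ≥ 60
Round 2 — Alder, Hale, Ivory, Larch become insolvent.
  Kent: +10+15+80 → 105 ≥ 60
Round 3 — Kent becomes insolvent.
No further insolvencies.

yes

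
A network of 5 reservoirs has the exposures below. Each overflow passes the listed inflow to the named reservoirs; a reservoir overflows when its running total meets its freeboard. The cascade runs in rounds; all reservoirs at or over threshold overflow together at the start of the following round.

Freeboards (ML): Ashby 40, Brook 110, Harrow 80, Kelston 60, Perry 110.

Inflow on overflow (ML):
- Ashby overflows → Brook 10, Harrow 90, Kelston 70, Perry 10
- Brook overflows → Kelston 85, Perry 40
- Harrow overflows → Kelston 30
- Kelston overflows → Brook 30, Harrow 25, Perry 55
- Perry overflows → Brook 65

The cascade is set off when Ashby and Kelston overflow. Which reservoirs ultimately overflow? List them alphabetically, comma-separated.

Round 1 — Ashby, Kelston overflow (initial).
  Brook: +10+30 → 40 < 110
  Harrow: +90+25 → 115 ≥ 80
  Perry: +10+55 → 65 < 110
Round 2 — Harrow overflows.
No further overflows.

Ashby, Harrow, Kelston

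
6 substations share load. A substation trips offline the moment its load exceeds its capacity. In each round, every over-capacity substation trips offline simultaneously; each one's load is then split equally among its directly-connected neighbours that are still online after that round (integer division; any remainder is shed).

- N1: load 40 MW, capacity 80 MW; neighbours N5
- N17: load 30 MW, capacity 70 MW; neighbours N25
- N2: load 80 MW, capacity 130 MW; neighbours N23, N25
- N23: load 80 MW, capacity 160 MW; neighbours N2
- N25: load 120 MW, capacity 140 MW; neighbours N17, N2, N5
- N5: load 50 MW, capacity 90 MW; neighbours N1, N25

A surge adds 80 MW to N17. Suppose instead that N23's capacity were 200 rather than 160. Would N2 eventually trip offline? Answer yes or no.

With N23's capacity at 200:
Round 1 — N17 at 110 > 70. N17 trips offline.
  N17 sheds 110 MW to N25: 110 each.
    N25: 120+110 = 230 > 140
Round 2 — N25 trips offline.
  N25 sheds 230 MW to N2, N5: 115 each.
    N2: 80+115 = 195 > 130
    N5: 50+115 = 165 > 90
Round 3 — N2, N5 trip offline.
  N2 sheds 195 MW to N23: 195 each.
    N23: 80+195 = 275 > 200
  N5 sheds 165 MW to N1: 165 each.
    N1: 40+165 = 205 > 80
Round 4 — N1, N23 trip offline.
  N1 sheds 205 MW: no online neighbours, lost.
  N23 sheds 275 MW: no online neighbours, lost.
No further trips.

yes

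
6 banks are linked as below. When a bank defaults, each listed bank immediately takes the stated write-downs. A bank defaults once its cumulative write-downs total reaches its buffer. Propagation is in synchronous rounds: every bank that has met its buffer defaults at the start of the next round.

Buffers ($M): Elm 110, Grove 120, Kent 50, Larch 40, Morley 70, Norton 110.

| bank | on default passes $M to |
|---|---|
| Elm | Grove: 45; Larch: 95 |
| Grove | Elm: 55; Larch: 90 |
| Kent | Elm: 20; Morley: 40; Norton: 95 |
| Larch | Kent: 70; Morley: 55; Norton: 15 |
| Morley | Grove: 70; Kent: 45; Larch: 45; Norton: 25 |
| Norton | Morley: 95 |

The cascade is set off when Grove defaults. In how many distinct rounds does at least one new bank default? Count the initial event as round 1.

4

Round 1 — Grove defaults (initial).
  Elm: +55 → 55 < 110
  Larch: +90 → 90 ≥ 40
Round 2 — Larch defaults.
  Kent: +70 → 70 ≥ 50
  Morley: +55 → 55 < 70
  Norton: +15 → 15 < 110
Round 3 — Kent defaults.
  Elm: +20 → 75 < 110
  Morley: +40 → 95 ≥ 70
  Norton: +95 → 110 ≥ 110
Round 4 — Morley, Norton default.
No further defaults.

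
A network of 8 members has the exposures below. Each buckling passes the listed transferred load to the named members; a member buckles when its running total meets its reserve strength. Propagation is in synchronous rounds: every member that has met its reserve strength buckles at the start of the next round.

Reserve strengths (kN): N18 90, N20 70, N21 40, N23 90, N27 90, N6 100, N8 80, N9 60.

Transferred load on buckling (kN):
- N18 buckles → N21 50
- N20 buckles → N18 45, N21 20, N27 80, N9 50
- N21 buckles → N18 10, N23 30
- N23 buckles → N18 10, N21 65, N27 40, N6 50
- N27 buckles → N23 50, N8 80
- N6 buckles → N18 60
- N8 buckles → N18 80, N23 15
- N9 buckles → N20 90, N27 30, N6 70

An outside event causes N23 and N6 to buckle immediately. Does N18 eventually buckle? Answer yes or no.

no

Round 1 — N23, N6 buckle (initial).
  N18: +10+60 → 70 < 90
  N21: +65 → 65 ≥ 40
  N27: +40 → 40 < 90
Round 2 — N21 buckles.
  N18: +10 → 80 < 90
No further bucklings.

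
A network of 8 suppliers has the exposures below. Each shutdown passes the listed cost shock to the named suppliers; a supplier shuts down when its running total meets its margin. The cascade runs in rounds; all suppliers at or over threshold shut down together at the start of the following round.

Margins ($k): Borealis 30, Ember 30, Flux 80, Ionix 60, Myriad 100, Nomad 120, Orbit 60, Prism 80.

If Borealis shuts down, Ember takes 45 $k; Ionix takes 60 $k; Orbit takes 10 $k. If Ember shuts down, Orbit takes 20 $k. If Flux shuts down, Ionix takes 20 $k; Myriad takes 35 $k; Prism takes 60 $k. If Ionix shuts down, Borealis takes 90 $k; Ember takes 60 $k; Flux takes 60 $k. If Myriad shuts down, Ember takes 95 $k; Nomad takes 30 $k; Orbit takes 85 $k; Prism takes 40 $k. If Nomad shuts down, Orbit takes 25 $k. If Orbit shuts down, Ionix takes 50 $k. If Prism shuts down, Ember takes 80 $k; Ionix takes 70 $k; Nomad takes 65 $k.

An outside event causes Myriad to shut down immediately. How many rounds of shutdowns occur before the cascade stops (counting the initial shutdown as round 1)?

Round 1 — Myriad shuts down (initial).
  Ember: +95 → 95 ≥ 30
  Nomad: +30 → 30 < 120
  Orbit: +85 → 85 ≥ 60
  Prism: +40 → 40 < 80
Round 2 — Ember, Orbit shut down.
  Ionix: +50 → 50 < 60
No further shutdowns.

2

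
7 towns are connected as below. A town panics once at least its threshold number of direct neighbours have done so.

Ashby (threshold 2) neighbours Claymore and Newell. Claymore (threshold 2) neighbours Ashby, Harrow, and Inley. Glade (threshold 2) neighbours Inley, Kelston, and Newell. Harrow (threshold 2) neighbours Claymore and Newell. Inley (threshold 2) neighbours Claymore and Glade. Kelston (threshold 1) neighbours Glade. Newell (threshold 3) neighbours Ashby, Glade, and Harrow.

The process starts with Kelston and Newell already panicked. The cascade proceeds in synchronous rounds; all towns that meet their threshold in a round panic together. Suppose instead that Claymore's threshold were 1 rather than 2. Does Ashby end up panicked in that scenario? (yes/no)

no

With Claymore's threshold at 1:
Round 1 — Kelston, Newell panic (initial).
Round 2 — checking thresholds:
  Ashby: 1 of 2 neighbours < 2, holds.
  Glade: 2 of 3 neighbours ≥ 2, panics.
  Harrow: 1 of 2 neighbours < 2, holds.
Round 3 — no new panics; cascade stops.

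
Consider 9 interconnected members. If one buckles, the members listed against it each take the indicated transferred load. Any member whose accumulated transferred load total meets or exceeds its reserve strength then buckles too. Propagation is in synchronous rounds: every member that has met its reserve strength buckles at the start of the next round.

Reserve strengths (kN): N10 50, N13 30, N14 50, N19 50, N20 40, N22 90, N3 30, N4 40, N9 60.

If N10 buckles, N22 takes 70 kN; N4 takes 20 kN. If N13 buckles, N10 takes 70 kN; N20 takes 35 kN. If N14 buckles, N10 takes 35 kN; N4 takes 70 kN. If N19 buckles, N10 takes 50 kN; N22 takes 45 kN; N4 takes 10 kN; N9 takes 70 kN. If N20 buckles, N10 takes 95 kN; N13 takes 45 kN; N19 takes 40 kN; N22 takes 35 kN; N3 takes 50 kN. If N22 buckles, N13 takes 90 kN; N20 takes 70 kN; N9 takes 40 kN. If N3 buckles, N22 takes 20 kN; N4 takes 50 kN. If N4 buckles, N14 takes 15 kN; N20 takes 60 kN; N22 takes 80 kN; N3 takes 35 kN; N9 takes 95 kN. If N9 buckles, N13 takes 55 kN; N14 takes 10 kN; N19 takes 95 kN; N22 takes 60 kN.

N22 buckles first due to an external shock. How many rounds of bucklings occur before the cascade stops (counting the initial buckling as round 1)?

Round 1 — N22 buckles (initial).
  N13: +90 → 90 ≥ 30
  N20: +70 → 70 ≥ 40
  N9: +40 → 40 < 60
Round 2 — N13, N20 buckle.
  N10: +70+95 → 165 ≥ 50
  N19: +40 → 40 < 50
  N3: +50 → 50 ≥ 30
Round 3 — N10, N3 buckle.
  N4: +20+50 → 70 ≥ 40
Round 4 — N4 buckles.
  N14: +15 → 15 < 50
  N9: +95 → 135 ≥ 60
Round 5 — N9 buckles.
  N14: +10 → 25 < 50
  N19: +95 → 135 ≥ 50
Round 6 — N19 buckles.
No further bucklings.

6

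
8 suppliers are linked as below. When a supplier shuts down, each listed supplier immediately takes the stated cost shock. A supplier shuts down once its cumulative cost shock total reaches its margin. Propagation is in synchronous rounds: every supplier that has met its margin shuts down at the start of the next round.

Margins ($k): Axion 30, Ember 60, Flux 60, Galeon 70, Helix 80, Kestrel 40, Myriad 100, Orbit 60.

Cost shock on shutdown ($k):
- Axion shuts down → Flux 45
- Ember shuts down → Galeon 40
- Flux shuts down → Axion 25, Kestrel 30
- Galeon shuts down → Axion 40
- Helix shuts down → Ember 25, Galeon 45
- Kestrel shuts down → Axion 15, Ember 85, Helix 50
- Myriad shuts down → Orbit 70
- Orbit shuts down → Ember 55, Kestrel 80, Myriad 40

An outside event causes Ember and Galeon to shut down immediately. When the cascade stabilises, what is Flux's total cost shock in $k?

Round 1 — Ember, Galeon shut down (initial).
  Axion: +40 → 40 ≥ 30
Round 2 — Axion shuts down.
  Flux: +45 → 45 < 60
No further shutdowns.

45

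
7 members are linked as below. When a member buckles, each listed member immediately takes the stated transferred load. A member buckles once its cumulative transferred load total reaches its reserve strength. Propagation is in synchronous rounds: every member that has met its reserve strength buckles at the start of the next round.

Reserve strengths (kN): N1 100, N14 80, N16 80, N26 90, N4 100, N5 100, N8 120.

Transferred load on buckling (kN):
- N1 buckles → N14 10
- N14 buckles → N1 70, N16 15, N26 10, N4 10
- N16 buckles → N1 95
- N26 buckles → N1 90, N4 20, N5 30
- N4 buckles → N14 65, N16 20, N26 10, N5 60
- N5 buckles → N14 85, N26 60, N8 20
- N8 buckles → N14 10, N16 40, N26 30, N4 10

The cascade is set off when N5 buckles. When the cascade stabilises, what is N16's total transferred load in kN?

Round 1 — N5 buckles (initial).
  N14: +85 → 85 ≥ 80
  N26: +60 → 60 < 90
  N8: +20 → 20 < 120
Round 2 — N14 buckles.
  N1: +70 → 70 < 100
  N16: +15 → 15 < 80
  N26: +10 → 70 < 90
  N4: +10 → 10 < 100
No further bucklings.

15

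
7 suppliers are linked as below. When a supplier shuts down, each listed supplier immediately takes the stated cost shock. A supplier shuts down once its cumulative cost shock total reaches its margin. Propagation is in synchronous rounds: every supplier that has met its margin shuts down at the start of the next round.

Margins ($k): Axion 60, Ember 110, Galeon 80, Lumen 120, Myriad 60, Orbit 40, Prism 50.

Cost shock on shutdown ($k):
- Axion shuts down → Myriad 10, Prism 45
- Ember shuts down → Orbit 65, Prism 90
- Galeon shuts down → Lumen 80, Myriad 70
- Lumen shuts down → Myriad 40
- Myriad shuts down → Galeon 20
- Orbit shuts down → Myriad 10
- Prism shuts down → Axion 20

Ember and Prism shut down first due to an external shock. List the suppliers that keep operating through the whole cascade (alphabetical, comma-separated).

Axion, Galeon, Lumen, Myriad

Round 1 — Ember, Prism shut down (initial).
  Axion: +20 → 20 < 60
  Orbit: +65 → 65 ≥ 40
Round 2 — Orbit shuts down.
  Myriad: +10 → 10 < 60
No further shutdowns.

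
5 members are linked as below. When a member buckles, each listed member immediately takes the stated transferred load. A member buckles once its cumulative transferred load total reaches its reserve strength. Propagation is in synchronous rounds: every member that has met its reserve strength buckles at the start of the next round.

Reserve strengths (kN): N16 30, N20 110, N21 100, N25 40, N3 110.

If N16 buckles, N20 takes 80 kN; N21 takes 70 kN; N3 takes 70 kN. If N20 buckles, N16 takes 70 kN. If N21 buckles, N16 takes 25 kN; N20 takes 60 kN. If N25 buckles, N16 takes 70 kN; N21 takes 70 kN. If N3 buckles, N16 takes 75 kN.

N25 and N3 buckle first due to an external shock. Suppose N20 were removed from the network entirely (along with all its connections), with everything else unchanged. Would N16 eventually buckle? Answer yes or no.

yes

With N20 removed:
Round 1 — N25, N3 buckle (initial).
  N16: +70+75 → 145 ≥ 30
  N21: +70 → 70 < 100
Round 2 — N16 buckles.
  N21: +70 → 140 ≥ 100
Round 3 — N21 buckles.
No further bucklings.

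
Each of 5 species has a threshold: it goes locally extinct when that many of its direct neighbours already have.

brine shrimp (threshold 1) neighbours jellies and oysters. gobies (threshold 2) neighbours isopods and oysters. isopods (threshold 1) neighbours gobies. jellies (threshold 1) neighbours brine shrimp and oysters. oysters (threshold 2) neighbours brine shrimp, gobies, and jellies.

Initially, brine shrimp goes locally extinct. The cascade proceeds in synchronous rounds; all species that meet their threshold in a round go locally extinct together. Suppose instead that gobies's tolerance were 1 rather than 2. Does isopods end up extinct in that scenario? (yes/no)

yes

With gobies's tolerance at 1:
Round 1 — brine shrimp goes locally extinct (initial).
Round 2 — checking thresholds:
  jellies: 1 of 2 neighbours ≥ 1, goes locally extinct.
  oysters: 1 of 3 neighbours < 2, not yet.
Round 3 — checking thresholds:
  oysters: 2 of 3 neighbours ≥ 2, goes locally extinct.
Round 4 — checking thresholds:
  gobies: 1 of 2 neighbours ≥ 1, goes locally extinct.
Round 5 — checking thresholds:
  isopods: 1 of 1 neighbours ≥ 1, goes locally extinct.
Round 6 — no new extinctions; cascade stops.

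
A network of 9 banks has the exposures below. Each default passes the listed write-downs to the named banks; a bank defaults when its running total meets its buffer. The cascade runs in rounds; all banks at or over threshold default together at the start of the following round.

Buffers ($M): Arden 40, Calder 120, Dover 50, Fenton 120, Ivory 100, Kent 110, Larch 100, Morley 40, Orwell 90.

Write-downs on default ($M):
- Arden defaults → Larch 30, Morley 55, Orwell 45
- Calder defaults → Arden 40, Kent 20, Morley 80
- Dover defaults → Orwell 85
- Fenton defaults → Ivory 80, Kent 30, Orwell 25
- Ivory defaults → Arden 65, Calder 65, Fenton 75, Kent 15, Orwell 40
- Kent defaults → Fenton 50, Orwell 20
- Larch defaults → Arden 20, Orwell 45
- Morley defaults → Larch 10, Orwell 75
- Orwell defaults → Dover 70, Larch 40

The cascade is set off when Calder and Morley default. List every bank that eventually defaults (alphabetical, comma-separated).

Round 1 — Calder, Morley default (initial).
  Arden: +40 → 40 ≥ 40
  Kent: +20 → 20 < 110
  Larch: +10 → 10 < 100
  Orwell: +75 → 75 < 90
Round 2 — Arden defaults.
  Larch: +30 → 40 < 100
  Orwell: +45 → 120 ≥ 90
Round 3 — Orwell defaults.
  Dover: +70 → 70 ≥ 50
  Larch: +40 → 80 < 100
Round 4 — Dover defaults.
No further defaults.

Arden, Calder, Dover, Morley, Orwell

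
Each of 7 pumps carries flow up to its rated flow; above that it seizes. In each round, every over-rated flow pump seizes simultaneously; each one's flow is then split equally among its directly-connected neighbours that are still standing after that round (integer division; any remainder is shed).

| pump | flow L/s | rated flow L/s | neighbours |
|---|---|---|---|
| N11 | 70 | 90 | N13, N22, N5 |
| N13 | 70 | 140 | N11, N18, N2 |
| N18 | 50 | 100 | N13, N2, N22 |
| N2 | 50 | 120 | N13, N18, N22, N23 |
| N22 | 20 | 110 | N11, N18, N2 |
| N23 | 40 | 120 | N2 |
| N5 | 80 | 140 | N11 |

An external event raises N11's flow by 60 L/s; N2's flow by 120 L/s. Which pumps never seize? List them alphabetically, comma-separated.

Round 1 — N11 at 130 > 90; N2 at 170 > 120. N11, N2 seize.
  N11 sheds 130 L/s to N13, N22, N5: 43 each (1 lost).
    N13: 70+43 = 113 ≤ 140
    N22: 20+43 = 63 ≤ 110
    N5: 80+43 = 123 ≤ 140
  N2 sheds 170 L/s to N13, N18, N22, N23: 42 each (2 lost).
    N13: 113+42 = 155 > 140
    N18: 50+42 = 92 ≤ 100
    N22: 63+42 = 105 ≤ 110
    N23: 40+42 = 82 ≤ 120
Round 2 — N13 seizes.
  N13 sheds 155 L/s to N18: 155 each.
    N18: 92+155 = 247 > 100
Round 3 — N18 seizes.
  N18 sheds 247 L/s to N22: 247 each.
    N22: 105+247 = 352 > 110
Round 4 — N22 seizes.
  N22 sheds 352 L/s: no online neighbours, lost.
No further seizures.

N23, N5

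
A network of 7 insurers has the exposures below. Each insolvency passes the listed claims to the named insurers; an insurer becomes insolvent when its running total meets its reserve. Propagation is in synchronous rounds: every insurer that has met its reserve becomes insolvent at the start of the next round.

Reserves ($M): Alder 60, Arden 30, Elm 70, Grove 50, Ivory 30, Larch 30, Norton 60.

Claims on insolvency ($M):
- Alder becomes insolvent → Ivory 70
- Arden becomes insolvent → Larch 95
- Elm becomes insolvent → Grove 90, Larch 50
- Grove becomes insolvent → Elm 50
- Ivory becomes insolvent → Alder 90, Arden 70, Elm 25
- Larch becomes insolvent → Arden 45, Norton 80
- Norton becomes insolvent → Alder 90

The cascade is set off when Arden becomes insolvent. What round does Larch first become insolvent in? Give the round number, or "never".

2

Round 1 — Arden becomes insolvent (initial).
  Larch: +95 → 95 ≥ 30
Round 2 — Larch becomes insolvent.
  Norton: +80 → 80 ≥ 60
Round 3 — Norton becomes insolvent.
  Alder: +90 → 90 ≥ 60
Round 4 — Alder becomes insolvent.
  Ivory: +70 → 70 ≥ 30
Round 5 — Ivory becomes insolvent.
  Elm: +25 → 25 < 70
No further insolvencies.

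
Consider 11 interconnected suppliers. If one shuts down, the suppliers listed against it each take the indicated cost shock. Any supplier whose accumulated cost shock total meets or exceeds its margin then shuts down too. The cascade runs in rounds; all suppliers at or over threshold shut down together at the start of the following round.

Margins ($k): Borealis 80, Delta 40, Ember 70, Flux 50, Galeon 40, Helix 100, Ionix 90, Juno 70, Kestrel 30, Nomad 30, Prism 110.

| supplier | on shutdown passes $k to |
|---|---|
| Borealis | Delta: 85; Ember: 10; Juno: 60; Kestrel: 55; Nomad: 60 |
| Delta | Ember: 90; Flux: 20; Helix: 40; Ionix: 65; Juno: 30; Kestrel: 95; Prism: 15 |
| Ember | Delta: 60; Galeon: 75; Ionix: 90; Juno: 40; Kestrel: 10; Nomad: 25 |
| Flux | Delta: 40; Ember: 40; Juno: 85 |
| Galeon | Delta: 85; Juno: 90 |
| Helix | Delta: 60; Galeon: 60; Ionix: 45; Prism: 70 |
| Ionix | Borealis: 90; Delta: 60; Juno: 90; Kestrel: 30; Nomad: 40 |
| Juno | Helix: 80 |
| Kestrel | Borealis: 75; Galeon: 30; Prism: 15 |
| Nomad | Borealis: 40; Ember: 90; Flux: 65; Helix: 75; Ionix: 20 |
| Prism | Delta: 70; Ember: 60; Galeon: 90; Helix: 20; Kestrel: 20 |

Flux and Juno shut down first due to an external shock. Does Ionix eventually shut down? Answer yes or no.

yes

Round 1 — Flux, Juno shut down (initial).
  Delta: +40 → 40 ≥ 40
  Ember: +40 → 40 < 70
  Helix: +80 → 80 < 100
Round 2 — Delta shuts down.
  Ember: +90 → 130 ≥ 70
  Helix: +40 → 120 ≥ 100
  Ionix: +65 → 65 < 90
  Kestrel: +95 → 95 ≥ 30
  Prism: +15 → 15 < 110
Round 3 — Ember, Helix, Kestrel shut down.
  Borealis: +75 → 75 < 80
  Galeon: +75+60+30 → 165 ≥ 40
  Ionix: +90+45 → 200 ≥ 90
  Nomad: +25 → 25 < 30
  Prism: +70+15 → 100 < 110
Round 4 — Galeon, Ionix shut down.
  Borealis: +90 → 165 ≥ 80
  Nomad: +40 → 65 ≥ 30
Round 5 — Borealis, Nomad shut down.
No further shutdowns.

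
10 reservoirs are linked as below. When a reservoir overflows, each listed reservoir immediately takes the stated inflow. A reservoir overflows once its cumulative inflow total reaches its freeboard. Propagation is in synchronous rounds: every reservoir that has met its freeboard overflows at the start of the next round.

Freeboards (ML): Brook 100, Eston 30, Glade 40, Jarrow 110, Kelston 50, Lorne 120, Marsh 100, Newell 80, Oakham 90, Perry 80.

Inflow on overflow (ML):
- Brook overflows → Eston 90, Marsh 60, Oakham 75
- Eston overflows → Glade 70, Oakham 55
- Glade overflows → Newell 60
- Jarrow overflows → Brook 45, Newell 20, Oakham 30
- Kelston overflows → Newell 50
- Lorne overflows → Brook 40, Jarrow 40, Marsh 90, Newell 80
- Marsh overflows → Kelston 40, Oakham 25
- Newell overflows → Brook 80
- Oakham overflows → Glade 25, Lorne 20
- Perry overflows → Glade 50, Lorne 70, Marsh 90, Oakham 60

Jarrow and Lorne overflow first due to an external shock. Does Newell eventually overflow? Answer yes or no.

yes

Round 1 — Jarrow, Lorne overflow (initial).
  Brook: +45+40 → 85 < 100
  Marsh: +90 → 90 < 100
  Newell: +20+80 → 100 ≥ 80
  Oakham: +30 → 30 < 90
Round 2 — Newell overflows.
  Brook: +80 → 165 ≥ 100
Round 3 — Brook overflows.
  Eston: +90 → 90 ≥ 30
  Marsh: +60 → 150 ≥ 100
  Oakham: +75 → 105 ≥ 90
Round 4 — Eston, Marsh, Oakham overflow.
  Glade: +70+25 → 95 ≥ 40
  Kelston: +40 → 40 < 50
Round 5 — Glade overflows.
No further overflows.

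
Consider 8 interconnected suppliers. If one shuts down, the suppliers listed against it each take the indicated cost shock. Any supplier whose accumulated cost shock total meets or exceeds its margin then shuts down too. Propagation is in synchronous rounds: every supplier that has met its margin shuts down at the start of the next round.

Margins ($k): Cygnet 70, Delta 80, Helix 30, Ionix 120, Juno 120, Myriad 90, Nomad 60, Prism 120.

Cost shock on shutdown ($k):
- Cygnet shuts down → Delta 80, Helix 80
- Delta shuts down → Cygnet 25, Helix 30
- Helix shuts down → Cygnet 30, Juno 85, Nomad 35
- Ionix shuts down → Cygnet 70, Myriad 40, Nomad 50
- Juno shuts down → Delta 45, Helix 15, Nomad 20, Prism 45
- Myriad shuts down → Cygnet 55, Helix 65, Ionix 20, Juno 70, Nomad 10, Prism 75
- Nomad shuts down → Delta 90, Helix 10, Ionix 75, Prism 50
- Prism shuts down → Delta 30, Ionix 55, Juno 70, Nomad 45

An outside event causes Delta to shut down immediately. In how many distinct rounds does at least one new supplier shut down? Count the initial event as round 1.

2

Round 1 — Delta shuts down (initial).
  Cygnet: +25 → 25 < 70
  Helix: +30 → 30 ≥ 30
Round 2 — Helix shuts down.
  Cygnet: +30 → 55 < 70
  Juno: +85 → 85 < 120
  Nomad: +35 → 35 < 60
No further shutdowns.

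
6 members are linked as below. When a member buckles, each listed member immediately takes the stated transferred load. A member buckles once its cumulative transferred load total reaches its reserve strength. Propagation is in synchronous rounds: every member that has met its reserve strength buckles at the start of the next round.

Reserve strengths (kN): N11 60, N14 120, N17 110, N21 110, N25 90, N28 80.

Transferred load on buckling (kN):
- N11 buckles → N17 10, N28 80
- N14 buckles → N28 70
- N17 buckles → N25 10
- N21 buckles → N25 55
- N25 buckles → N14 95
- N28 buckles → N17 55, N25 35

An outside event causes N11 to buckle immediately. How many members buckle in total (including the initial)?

2

Round 1 — N11 buckles (initial).
  N17: +10 → 10 < 110
  N28: +80 → 80 ≥ 80
Round 2 — N28 buckles.
  N17: +55 → 65 < 110
  N25: +35 → 35 < 90
No further bucklings.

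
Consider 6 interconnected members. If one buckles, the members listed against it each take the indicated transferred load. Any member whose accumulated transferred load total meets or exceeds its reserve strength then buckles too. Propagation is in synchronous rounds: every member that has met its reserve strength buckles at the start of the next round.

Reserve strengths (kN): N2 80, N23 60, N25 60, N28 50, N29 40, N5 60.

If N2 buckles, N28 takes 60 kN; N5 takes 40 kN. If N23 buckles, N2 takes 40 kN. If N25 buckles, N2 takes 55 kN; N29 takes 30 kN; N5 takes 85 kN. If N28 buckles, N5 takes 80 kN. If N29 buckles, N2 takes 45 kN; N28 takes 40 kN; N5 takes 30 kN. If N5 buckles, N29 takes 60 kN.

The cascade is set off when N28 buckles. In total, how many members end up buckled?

Round 1 — N28 buckles (initial).
  N5: +80 → 80 ≥ 60
Round 2 — N5 buckles.
  N29: +60 → 60 ≥ 40
Round 3 — N29 buckles.
  N2: +45 → 45 < 80
No further bucklings.

3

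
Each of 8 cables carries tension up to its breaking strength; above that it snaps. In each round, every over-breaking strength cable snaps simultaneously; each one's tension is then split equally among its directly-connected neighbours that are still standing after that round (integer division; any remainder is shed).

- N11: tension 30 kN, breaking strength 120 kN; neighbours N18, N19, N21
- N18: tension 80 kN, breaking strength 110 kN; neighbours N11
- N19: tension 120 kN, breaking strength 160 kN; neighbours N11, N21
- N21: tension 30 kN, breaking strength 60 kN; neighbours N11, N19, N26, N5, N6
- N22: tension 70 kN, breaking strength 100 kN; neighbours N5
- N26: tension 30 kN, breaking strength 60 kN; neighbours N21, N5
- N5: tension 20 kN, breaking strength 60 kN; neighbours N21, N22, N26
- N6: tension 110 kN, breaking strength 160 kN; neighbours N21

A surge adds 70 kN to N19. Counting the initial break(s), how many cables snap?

7

Round 1 — N19 at 190 > 160. N19 snaps.
  N19 sheds 190 kN to N11, N21: 95 each.
    N11: 30+95 = 125 > 120
    N21: 30+95 = 125 > 60
Round 2 — N11, N21 snap.
  N11 sheds 125 kN to N18: 125 each.
    N18: 80+125 = 205 > 110
  N21 sheds 125 kN to N26, N5, N6: 41 each (2 lost).
    N26: 30+41 = 71 > 60
    N5: 20+41 = 61 > 60
    N6: 110+41 = 151 ≤ 160
Round 3 — N18, N26, N5 snap.
  N18 sheds 205 kN: no online neighbours, lost.
  N26 sheds 71 kN: no online neighbours, lost.
  N5 sheds 61 kN to N22: 61 each.
    N22: 70+61 = 131 > 100
Round 4 — N22 snaps.
  N22 sheds 131 kN: no online neighbours, lost.
No further breaks.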